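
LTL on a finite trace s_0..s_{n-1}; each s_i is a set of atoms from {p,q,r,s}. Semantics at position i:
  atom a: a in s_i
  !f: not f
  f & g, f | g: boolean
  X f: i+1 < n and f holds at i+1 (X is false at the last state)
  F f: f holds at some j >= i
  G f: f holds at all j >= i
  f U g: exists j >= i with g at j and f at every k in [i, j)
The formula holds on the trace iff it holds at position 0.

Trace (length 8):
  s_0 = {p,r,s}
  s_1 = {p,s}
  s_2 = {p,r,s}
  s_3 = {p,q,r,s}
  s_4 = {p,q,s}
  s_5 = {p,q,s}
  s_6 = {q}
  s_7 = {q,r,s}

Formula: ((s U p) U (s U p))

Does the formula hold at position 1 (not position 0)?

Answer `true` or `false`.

Answer: true

Derivation:
s_0={p,r,s}: ((s U p) U (s U p))=True (s U p)=True s=True p=True
s_1={p,s}: ((s U p) U (s U p))=True (s U p)=True s=True p=True
s_2={p,r,s}: ((s U p) U (s U p))=True (s U p)=True s=True p=True
s_3={p,q,r,s}: ((s U p) U (s U p))=True (s U p)=True s=True p=True
s_4={p,q,s}: ((s U p) U (s U p))=True (s U p)=True s=True p=True
s_5={p,q,s}: ((s U p) U (s U p))=True (s U p)=True s=True p=True
s_6={q}: ((s U p) U (s U p))=False (s U p)=False s=False p=False
s_7={q,r,s}: ((s U p) U (s U p))=False (s U p)=False s=True p=False
Evaluating at position 1: result = True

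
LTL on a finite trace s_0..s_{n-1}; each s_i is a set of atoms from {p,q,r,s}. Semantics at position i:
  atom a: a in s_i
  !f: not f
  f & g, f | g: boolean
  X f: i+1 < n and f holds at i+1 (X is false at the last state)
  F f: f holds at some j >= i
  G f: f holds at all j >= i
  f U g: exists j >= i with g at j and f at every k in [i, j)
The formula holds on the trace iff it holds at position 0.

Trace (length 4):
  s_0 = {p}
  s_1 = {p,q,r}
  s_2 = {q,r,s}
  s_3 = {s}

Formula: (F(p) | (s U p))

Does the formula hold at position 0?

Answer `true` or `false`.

s_0={p}: (F(p) | (s U p))=True F(p)=True p=True (s U p)=True s=False
s_1={p,q,r}: (F(p) | (s U p))=True F(p)=True p=True (s U p)=True s=False
s_2={q,r,s}: (F(p) | (s U p))=False F(p)=False p=False (s U p)=False s=True
s_3={s}: (F(p) | (s U p))=False F(p)=False p=False (s U p)=False s=True

Answer: true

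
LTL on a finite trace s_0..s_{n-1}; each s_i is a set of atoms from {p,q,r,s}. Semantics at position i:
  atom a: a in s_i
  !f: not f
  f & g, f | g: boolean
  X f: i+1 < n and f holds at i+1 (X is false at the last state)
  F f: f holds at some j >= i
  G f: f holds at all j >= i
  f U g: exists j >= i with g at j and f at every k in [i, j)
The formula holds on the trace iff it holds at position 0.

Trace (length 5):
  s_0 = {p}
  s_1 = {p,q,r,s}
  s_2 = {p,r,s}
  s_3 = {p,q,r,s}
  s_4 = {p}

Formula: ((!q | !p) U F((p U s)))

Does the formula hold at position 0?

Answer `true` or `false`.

Answer: true

Derivation:
s_0={p}: ((!q | !p) U F((p U s)))=True (!q | !p)=True !q=True q=False !p=False p=True F((p U s))=True (p U s)=True s=False
s_1={p,q,r,s}: ((!q | !p) U F((p U s)))=True (!q | !p)=False !q=False q=True !p=False p=True F((p U s))=True (p U s)=True s=True
s_2={p,r,s}: ((!q | !p) U F((p U s)))=True (!q | !p)=True !q=True q=False !p=False p=True F((p U s))=True (p U s)=True s=True
s_3={p,q,r,s}: ((!q | !p) U F((p U s)))=True (!q | !p)=False !q=False q=True !p=False p=True F((p U s))=True (p U s)=True s=True
s_4={p}: ((!q | !p) U F((p U s)))=False (!q | !p)=True !q=True q=False !p=False p=True F((p U s))=False (p U s)=False s=False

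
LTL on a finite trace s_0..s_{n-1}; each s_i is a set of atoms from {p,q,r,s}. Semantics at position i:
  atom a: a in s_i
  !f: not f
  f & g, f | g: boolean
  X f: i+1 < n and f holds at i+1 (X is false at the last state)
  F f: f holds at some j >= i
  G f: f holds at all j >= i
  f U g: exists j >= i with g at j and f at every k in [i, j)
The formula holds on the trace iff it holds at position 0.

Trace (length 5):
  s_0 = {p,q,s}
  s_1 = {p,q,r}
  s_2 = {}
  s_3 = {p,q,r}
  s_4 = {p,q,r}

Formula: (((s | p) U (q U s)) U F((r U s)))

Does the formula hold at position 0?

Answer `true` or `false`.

s_0={p,q,s}: (((s | p) U (q U s)) U F((r U s)))=True ((s | p) U (q U s))=True (s | p)=True s=True p=True (q U s)=True q=True F((r U s))=True (r U s)=True r=False
s_1={p,q,r}: (((s | p) U (q U s)) U F((r U s)))=False ((s | p) U (q U s))=False (s | p)=True s=False p=True (q U s)=False q=True F((r U s))=False (r U s)=False r=True
s_2={}: (((s | p) U (q U s)) U F((r U s)))=False ((s | p) U (q U s))=False (s | p)=False s=False p=False (q U s)=False q=False F((r U s))=False (r U s)=False r=False
s_3={p,q,r}: (((s | p) U (q U s)) U F((r U s)))=False ((s | p) U (q U s))=False (s | p)=True s=False p=True (q U s)=False q=True F((r U s))=False (r U s)=False r=True
s_4={p,q,r}: (((s | p) U (q U s)) U F((r U s)))=False ((s | p) U (q U s))=False (s | p)=True s=False p=True (q U s)=False q=True F((r U s))=False (r U s)=False r=True

Answer: true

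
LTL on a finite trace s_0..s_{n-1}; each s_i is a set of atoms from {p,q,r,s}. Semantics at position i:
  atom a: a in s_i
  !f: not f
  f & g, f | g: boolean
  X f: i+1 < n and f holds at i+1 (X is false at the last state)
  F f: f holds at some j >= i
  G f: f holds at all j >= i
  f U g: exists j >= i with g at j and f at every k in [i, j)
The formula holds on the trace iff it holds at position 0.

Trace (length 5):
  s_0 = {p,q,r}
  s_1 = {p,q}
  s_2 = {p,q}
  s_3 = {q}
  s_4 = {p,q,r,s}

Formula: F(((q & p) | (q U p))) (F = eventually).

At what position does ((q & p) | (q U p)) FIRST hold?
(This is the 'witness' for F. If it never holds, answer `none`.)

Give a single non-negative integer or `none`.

s_0={p,q,r}: ((q & p) | (q U p))=True (q & p)=True q=True p=True (q U p)=True
s_1={p,q}: ((q & p) | (q U p))=True (q & p)=True q=True p=True (q U p)=True
s_2={p,q}: ((q & p) | (q U p))=True (q & p)=True q=True p=True (q U p)=True
s_3={q}: ((q & p) | (q U p))=True (q & p)=False q=True p=False (q U p)=True
s_4={p,q,r,s}: ((q & p) | (q U p))=True (q & p)=True q=True p=True (q U p)=True
F(((q & p) | (q U p))) holds; first witness at position 0.

Answer: 0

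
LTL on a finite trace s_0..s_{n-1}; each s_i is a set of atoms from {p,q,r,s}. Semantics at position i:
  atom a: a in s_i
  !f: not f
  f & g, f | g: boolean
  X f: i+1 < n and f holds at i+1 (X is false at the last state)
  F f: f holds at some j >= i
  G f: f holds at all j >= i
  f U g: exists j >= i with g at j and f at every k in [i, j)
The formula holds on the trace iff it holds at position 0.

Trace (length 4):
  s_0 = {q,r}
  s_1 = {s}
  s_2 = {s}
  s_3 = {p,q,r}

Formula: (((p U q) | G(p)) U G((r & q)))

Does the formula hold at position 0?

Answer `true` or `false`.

s_0={q,r}: (((p U q) | G(p)) U G((r & q)))=False ((p U q) | G(p))=True (p U q)=True p=False q=True G(p)=False G((r & q))=False (r & q)=True r=True
s_1={s}: (((p U q) | G(p)) U G((r & q)))=False ((p U q) | G(p))=False (p U q)=False p=False q=False G(p)=False G((r & q))=False (r & q)=False r=False
s_2={s}: (((p U q) | G(p)) U G((r & q)))=False ((p U q) | G(p))=False (p U q)=False p=False q=False G(p)=False G((r & q))=False (r & q)=False r=False
s_3={p,q,r}: (((p U q) | G(p)) U G((r & q)))=True ((p U q) | G(p))=True (p U q)=True p=True q=True G(p)=True G((r & q))=True (r & q)=True r=True

Answer: false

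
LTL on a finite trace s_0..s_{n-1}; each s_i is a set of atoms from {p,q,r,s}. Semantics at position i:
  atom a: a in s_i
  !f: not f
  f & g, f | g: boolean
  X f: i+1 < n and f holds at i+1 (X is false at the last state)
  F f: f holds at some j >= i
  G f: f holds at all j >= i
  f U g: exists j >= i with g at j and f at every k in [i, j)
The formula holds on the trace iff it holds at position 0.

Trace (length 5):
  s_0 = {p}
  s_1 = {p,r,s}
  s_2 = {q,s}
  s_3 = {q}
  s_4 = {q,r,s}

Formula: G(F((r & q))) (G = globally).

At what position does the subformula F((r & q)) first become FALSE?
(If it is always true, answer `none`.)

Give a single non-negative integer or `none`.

s_0={p}: F((r & q))=True (r & q)=False r=False q=False
s_1={p,r,s}: F((r & q))=True (r & q)=False r=True q=False
s_2={q,s}: F((r & q))=True (r & q)=False r=False q=True
s_3={q}: F((r & q))=True (r & q)=False r=False q=True
s_4={q,r,s}: F((r & q))=True (r & q)=True r=True q=True
G(F((r & q))) holds globally = True
No violation — formula holds at every position.

Answer: none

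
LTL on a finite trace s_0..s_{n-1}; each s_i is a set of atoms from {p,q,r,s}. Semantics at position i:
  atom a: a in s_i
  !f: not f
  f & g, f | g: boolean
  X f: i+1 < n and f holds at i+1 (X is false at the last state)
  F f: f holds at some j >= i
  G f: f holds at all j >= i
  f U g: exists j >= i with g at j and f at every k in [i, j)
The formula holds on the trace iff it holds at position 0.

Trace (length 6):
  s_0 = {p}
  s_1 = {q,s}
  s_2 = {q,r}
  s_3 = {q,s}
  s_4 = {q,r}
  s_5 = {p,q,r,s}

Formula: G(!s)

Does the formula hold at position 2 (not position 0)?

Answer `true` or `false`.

Answer: false

Derivation:
s_0={p}: G(!s)=False !s=True s=False
s_1={q,s}: G(!s)=False !s=False s=True
s_2={q,r}: G(!s)=False !s=True s=False
s_3={q,s}: G(!s)=False !s=False s=True
s_4={q,r}: G(!s)=False !s=True s=False
s_5={p,q,r,s}: G(!s)=False !s=False s=True
Evaluating at position 2: result = False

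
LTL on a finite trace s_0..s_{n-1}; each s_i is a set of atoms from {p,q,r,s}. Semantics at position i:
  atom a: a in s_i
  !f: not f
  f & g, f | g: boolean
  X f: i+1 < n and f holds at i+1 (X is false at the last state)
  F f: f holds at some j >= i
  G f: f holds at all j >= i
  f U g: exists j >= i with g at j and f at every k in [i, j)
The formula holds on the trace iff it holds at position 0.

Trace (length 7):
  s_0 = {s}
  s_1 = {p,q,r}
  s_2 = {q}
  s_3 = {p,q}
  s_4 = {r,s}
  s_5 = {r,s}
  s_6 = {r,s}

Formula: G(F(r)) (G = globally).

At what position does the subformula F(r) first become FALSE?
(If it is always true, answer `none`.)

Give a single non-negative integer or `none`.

s_0={s}: F(r)=True r=False
s_1={p,q,r}: F(r)=True r=True
s_2={q}: F(r)=True r=False
s_3={p,q}: F(r)=True r=False
s_4={r,s}: F(r)=True r=True
s_5={r,s}: F(r)=True r=True
s_6={r,s}: F(r)=True r=True
G(F(r)) holds globally = True
No violation — formula holds at every position.

Answer: none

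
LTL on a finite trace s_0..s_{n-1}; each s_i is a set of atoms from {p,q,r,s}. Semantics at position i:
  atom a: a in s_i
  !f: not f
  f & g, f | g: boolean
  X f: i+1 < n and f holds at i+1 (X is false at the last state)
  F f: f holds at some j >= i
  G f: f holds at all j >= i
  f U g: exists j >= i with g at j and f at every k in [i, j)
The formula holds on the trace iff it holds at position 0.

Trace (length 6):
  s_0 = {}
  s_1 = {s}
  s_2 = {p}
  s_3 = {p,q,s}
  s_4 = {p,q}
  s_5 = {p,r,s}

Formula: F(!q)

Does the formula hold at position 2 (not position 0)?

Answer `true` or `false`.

Answer: true

Derivation:
s_0={}: F(!q)=True !q=True q=False
s_1={s}: F(!q)=True !q=True q=False
s_2={p}: F(!q)=True !q=True q=False
s_3={p,q,s}: F(!q)=True !q=False q=True
s_4={p,q}: F(!q)=True !q=False q=True
s_5={p,r,s}: F(!q)=True !q=True q=False
Evaluating at position 2: result = True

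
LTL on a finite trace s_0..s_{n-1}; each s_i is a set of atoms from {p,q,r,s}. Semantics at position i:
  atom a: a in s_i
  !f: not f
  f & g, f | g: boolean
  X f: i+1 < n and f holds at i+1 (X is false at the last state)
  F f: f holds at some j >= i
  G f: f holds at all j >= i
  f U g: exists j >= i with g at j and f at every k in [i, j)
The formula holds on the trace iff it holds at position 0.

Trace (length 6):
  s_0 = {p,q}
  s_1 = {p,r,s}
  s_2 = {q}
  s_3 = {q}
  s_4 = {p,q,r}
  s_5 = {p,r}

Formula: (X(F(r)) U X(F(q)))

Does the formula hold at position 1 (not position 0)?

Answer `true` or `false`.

Answer: true

Derivation:
s_0={p,q}: (X(F(r)) U X(F(q)))=True X(F(r))=True F(r)=True r=False X(F(q))=True F(q)=True q=True
s_1={p,r,s}: (X(F(r)) U X(F(q)))=True X(F(r))=True F(r)=True r=True X(F(q))=True F(q)=True q=False
s_2={q}: (X(F(r)) U X(F(q)))=True X(F(r))=True F(r)=True r=False X(F(q))=True F(q)=True q=True
s_3={q}: (X(F(r)) U X(F(q)))=True X(F(r))=True F(r)=True r=False X(F(q))=True F(q)=True q=True
s_4={p,q,r}: (X(F(r)) U X(F(q)))=False X(F(r))=True F(r)=True r=True X(F(q))=False F(q)=True q=True
s_5={p,r}: (X(F(r)) U X(F(q)))=False X(F(r))=False F(r)=True r=True X(F(q))=False F(q)=False q=False
Evaluating at position 1: result = True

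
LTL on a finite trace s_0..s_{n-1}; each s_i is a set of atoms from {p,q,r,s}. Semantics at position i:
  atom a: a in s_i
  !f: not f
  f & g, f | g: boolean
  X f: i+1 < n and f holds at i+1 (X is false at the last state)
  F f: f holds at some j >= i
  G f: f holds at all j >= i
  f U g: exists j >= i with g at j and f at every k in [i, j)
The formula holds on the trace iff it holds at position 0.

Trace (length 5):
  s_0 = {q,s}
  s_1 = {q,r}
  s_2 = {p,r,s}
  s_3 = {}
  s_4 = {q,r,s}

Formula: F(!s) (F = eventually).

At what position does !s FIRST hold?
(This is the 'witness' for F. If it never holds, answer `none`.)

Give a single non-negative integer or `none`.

s_0={q,s}: !s=False s=True
s_1={q,r}: !s=True s=False
s_2={p,r,s}: !s=False s=True
s_3={}: !s=True s=False
s_4={q,r,s}: !s=False s=True
F(!s) holds; first witness at position 1.

Answer: 1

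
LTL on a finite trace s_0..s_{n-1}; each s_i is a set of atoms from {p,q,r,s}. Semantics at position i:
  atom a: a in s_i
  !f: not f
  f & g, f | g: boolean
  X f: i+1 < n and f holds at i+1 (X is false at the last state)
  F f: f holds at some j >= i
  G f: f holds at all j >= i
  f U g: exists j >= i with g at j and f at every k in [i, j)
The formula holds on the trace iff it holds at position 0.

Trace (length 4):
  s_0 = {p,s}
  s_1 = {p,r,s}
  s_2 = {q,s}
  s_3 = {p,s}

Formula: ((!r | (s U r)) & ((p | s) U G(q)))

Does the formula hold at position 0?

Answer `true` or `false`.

s_0={p,s}: ((!r | (s U r)) & ((p | s) U G(q)))=False (!r | (s U r))=True !r=True r=False (s U r)=True s=True ((p | s) U G(q))=False (p | s)=True p=True G(q)=False q=False
s_1={p,r,s}: ((!r | (s U r)) & ((p | s) U G(q)))=False (!r | (s U r))=True !r=False r=True (s U r)=True s=True ((p | s) U G(q))=False (p | s)=True p=True G(q)=False q=False
s_2={q,s}: ((!r | (s U r)) & ((p | s) U G(q)))=False (!r | (s U r))=True !r=True r=False (s U r)=False s=True ((p | s) U G(q))=False (p | s)=True p=False G(q)=False q=True
s_3={p,s}: ((!r | (s U r)) & ((p | s) U G(q)))=False (!r | (s U r))=True !r=True r=False (s U r)=False s=True ((p | s) U G(q))=False (p | s)=True p=True G(q)=False q=False

Answer: false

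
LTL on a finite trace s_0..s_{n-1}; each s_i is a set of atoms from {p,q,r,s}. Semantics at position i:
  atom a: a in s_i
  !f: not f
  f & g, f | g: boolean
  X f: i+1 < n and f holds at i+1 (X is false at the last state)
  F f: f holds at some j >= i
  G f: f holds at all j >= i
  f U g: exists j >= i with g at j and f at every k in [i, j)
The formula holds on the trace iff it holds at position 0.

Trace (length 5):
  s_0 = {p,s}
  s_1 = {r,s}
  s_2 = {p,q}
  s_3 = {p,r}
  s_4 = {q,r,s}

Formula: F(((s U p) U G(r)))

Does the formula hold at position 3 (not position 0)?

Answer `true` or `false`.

s_0={p,s}: F(((s U p) U G(r)))=True ((s U p) U G(r))=True (s U p)=True s=True p=True G(r)=False r=False
s_1={r,s}: F(((s U p) U G(r)))=True ((s U p) U G(r))=True (s U p)=True s=True p=False G(r)=False r=True
s_2={p,q}: F(((s U p) U G(r)))=True ((s U p) U G(r))=True (s U p)=True s=False p=True G(r)=False r=False
s_3={p,r}: F(((s U p) U G(r)))=True ((s U p) U G(r))=True (s U p)=True s=False p=True G(r)=True r=True
s_4={q,r,s}: F(((s U p) U G(r)))=True ((s U p) U G(r))=True (s U p)=False s=True p=False G(r)=True r=True
Evaluating at position 3: result = True

Answer: true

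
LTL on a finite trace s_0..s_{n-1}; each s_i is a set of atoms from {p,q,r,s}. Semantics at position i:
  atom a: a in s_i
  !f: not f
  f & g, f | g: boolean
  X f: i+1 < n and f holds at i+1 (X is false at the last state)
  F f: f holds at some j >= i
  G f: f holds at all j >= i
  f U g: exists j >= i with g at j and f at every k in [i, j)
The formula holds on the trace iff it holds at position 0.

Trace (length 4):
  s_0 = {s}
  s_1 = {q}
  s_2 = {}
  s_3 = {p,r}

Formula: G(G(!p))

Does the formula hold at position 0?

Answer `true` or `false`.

s_0={s}: G(G(!p))=False G(!p)=False !p=True p=False
s_1={q}: G(G(!p))=False G(!p)=False !p=True p=False
s_2={}: G(G(!p))=False G(!p)=False !p=True p=False
s_3={p,r}: G(G(!p))=False G(!p)=False !p=False p=True

Answer: false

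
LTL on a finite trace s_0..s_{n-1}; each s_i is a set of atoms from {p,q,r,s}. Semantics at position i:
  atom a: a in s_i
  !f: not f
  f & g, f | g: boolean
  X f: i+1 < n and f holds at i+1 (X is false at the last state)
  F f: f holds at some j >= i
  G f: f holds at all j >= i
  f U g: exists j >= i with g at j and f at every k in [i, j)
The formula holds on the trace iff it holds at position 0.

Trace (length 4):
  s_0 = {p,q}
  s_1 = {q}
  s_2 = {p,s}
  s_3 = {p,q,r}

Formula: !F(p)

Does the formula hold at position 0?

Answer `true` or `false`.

s_0={p,q}: !F(p)=False F(p)=True p=True
s_1={q}: !F(p)=False F(p)=True p=False
s_2={p,s}: !F(p)=False F(p)=True p=True
s_3={p,q,r}: !F(p)=False F(p)=True p=True

Answer: false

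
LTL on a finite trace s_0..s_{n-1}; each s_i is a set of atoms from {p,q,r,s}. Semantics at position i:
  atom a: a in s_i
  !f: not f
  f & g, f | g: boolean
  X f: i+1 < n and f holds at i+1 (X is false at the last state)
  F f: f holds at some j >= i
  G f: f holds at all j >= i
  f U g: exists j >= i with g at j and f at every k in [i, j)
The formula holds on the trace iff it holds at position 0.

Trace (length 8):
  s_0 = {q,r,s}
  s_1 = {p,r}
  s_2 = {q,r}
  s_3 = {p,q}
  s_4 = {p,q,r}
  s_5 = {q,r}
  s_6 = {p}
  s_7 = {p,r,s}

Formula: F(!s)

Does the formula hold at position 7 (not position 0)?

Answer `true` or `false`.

Answer: false

Derivation:
s_0={q,r,s}: F(!s)=True !s=False s=True
s_1={p,r}: F(!s)=True !s=True s=False
s_2={q,r}: F(!s)=True !s=True s=False
s_3={p,q}: F(!s)=True !s=True s=False
s_4={p,q,r}: F(!s)=True !s=True s=False
s_5={q,r}: F(!s)=True !s=True s=False
s_6={p}: F(!s)=True !s=True s=False
s_7={p,r,s}: F(!s)=False !s=False s=True
Evaluating at position 7: result = False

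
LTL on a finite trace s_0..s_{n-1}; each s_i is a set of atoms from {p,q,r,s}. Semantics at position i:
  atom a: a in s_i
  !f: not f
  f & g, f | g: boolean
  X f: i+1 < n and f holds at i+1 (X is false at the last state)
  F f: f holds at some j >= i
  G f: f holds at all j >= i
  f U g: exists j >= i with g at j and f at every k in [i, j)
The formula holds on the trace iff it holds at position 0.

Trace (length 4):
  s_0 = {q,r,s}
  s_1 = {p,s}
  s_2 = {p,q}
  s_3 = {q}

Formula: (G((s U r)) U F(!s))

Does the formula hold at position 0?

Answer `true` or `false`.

s_0={q,r,s}: (G((s U r)) U F(!s))=True G((s U r))=False (s U r)=True s=True r=True F(!s)=True !s=False
s_1={p,s}: (G((s U r)) U F(!s))=True G((s U r))=False (s U r)=False s=True r=False F(!s)=True !s=False
s_2={p,q}: (G((s U r)) U F(!s))=True G((s U r))=False (s U r)=False s=False r=False F(!s)=True !s=True
s_3={q}: (G((s U r)) U F(!s))=True G((s U r))=False (s U r)=False s=False r=False F(!s)=True !s=True

Answer: true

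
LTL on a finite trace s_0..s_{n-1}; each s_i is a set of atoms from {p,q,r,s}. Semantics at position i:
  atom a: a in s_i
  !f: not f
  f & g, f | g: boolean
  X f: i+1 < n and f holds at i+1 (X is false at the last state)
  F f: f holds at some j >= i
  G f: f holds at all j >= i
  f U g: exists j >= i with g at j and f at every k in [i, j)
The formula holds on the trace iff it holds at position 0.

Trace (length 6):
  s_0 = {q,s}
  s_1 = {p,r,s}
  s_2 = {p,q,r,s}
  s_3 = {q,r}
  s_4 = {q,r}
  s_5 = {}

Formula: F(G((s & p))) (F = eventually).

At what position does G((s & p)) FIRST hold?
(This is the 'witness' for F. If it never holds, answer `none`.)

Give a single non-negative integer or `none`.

s_0={q,s}: G((s & p))=False (s & p)=False s=True p=False
s_1={p,r,s}: G((s & p))=False (s & p)=True s=True p=True
s_2={p,q,r,s}: G((s & p))=False (s & p)=True s=True p=True
s_3={q,r}: G((s & p))=False (s & p)=False s=False p=False
s_4={q,r}: G((s & p))=False (s & p)=False s=False p=False
s_5={}: G((s & p))=False (s & p)=False s=False p=False
F(G((s & p))) does not hold (no witness exists).

Answer: none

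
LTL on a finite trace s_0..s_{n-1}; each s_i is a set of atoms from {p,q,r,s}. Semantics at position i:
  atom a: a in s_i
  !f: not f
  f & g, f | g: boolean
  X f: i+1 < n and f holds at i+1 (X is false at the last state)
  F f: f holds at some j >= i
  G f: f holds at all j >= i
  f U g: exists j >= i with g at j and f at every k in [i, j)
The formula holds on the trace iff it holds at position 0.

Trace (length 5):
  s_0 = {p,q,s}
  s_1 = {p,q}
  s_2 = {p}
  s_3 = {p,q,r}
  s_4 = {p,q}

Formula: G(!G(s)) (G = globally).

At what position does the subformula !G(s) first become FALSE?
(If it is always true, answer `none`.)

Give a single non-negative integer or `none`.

s_0={p,q,s}: !G(s)=True G(s)=False s=True
s_1={p,q}: !G(s)=True G(s)=False s=False
s_2={p}: !G(s)=True G(s)=False s=False
s_3={p,q,r}: !G(s)=True G(s)=False s=False
s_4={p,q}: !G(s)=True G(s)=False s=False
G(!G(s)) holds globally = True
No violation — formula holds at every position.

Answer: none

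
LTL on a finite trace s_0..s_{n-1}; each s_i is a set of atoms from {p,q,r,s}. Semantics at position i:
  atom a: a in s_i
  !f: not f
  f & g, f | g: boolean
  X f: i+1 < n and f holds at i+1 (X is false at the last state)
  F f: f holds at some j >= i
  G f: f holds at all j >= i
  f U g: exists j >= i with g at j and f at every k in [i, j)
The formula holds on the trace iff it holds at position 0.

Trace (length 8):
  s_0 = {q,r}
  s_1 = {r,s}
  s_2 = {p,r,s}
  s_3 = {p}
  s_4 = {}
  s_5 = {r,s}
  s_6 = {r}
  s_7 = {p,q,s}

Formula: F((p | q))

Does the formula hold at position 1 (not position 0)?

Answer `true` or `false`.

Answer: true

Derivation:
s_0={q,r}: F((p | q))=True (p | q)=True p=False q=True
s_1={r,s}: F((p | q))=True (p | q)=False p=False q=False
s_2={p,r,s}: F((p | q))=True (p | q)=True p=True q=False
s_3={p}: F((p | q))=True (p | q)=True p=True q=False
s_4={}: F((p | q))=True (p | q)=False p=False q=False
s_5={r,s}: F((p | q))=True (p | q)=False p=False q=False
s_6={r}: F((p | q))=True (p | q)=False p=False q=False
s_7={p,q,s}: F((p | q))=True (p | q)=True p=True q=True
Evaluating at position 1: result = True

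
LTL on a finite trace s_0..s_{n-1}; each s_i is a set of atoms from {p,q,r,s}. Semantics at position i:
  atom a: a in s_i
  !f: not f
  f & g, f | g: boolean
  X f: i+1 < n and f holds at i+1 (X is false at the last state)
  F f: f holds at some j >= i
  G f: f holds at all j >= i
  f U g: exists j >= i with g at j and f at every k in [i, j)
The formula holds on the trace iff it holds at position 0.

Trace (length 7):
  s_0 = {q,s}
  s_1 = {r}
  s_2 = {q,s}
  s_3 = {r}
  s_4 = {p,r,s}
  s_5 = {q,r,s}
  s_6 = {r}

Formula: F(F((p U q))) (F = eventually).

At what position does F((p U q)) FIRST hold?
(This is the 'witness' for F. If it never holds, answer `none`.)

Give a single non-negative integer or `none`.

s_0={q,s}: F((p U q))=True (p U q)=True p=False q=True
s_1={r}: F((p U q))=True (p U q)=False p=False q=False
s_2={q,s}: F((p U q))=True (p U q)=True p=False q=True
s_3={r}: F((p U q))=True (p U q)=False p=False q=False
s_4={p,r,s}: F((p U q))=True (p U q)=True p=True q=False
s_5={q,r,s}: F((p U q))=True (p U q)=True p=False q=True
s_6={r}: F((p U q))=False (p U q)=False p=False q=False
F(F((p U q))) holds; first witness at position 0.

Answer: 0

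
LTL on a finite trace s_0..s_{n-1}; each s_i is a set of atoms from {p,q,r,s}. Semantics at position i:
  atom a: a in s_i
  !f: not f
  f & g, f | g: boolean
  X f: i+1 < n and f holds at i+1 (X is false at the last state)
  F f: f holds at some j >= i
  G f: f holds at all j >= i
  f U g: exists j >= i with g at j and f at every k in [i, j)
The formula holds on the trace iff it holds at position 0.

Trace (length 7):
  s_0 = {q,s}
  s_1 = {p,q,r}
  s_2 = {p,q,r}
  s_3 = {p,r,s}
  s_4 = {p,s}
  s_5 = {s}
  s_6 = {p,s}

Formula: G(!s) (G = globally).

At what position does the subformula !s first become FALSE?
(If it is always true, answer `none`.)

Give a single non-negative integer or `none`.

Answer: 0

Derivation:
s_0={q,s}: !s=False s=True
s_1={p,q,r}: !s=True s=False
s_2={p,q,r}: !s=True s=False
s_3={p,r,s}: !s=False s=True
s_4={p,s}: !s=False s=True
s_5={s}: !s=False s=True
s_6={p,s}: !s=False s=True
G(!s) holds globally = False
First violation at position 0.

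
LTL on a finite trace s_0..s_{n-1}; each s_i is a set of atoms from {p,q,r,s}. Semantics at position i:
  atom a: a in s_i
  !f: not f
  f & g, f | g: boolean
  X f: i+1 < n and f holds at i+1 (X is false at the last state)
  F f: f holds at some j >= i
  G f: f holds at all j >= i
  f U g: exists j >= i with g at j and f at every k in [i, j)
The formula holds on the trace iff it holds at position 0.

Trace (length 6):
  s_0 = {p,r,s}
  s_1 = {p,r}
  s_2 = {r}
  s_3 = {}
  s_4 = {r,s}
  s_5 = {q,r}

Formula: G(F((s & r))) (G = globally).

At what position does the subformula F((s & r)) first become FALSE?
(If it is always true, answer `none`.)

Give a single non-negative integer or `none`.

Answer: 5

Derivation:
s_0={p,r,s}: F((s & r))=True (s & r)=True s=True r=True
s_1={p,r}: F((s & r))=True (s & r)=False s=False r=True
s_2={r}: F((s & r))=True (s & r)=False s=False r=True
s_3={}: F((s & r))=True (s & r)=False s=False r=False
s_4={r,s}: F((s & r))=True (s & r)=True s=True r=True
s_5={q,r}: F((s & r))=False (s & r)=False s=False r=True
G(F((s & r))) holds globally = False
First violation at position 5.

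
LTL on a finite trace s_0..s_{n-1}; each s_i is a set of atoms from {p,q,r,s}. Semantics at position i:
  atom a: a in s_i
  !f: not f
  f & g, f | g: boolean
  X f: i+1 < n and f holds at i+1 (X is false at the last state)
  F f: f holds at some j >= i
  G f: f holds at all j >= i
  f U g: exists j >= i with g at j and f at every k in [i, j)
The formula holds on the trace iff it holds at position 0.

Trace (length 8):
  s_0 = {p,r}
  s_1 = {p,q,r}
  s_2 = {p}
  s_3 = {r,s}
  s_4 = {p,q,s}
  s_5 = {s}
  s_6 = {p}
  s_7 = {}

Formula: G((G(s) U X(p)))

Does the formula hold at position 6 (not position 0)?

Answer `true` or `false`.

Answer: false

Derivation:
s_0={p,r}: G((G(s) U X(p)))=False (G(s) U X(p))=True G(s)=False s=False X(p)=True p=True
s_1={p,q,r}: G((G(s) U X(p)))=False (G(s) U X(p))=True G(s)=False s=False X(p)=True p=True
s_2={p}: G((G(s) U X(p)))=False (G(s) U X(p))=False G(s)=False s=False X(p)=False p=True
s_3={r,s}: G((G(s) U X(p)))=False (G(s) U X(p))=True G(s)=False s=True X(p)=True p=False
s_4={p,q,s}: G((G(s) U X(p)))=False (G(s) U X(p))=False G(s)=False s=True X(p)=False p=True
s_5={s}: G((G(s) U X(p)))=False (G(s) U X(p))=True G(s)=False s=True X(p)=True p=False
s_6={p}: G((G(s) U X(p)))=False (G(s) U X(p))=False G(s)=False s=False X(p)=False p=True
s_7={}: G((G(s) U X(p)))=False (G(s) U X(p))=False G(s)=False s=False X(p)=False p=False
Evaluating at position 6: result = False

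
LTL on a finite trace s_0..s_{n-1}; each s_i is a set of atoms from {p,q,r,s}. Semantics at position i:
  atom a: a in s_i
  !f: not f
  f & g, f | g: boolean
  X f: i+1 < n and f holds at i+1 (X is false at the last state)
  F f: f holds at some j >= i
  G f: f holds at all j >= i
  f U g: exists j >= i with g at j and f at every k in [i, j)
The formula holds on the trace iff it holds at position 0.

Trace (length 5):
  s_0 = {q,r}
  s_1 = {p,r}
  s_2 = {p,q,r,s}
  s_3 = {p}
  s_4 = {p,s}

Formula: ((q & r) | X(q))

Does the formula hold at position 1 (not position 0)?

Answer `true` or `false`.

s_0={q,r}: ((q & r) | X(q))=True (q & r)=True q=True r=True X(q)=False
s_1={p,r}: ((q & r) | X(q))=True (q & r)=False q=False r=True X(q)=True
s_2={p,q,r,s}: ((q & r) | X(q))=True (q & r)=True q=True r=True X(q)=False
s_3={p}: ((q & r) | X(q))=False (q & r)=False q=False r=False X(q)=False
s_4={p,s}: ((q & r) | X(q))=False (q & r)=False q=False r=False X(q)=False
Evaluating at position 1: result = True

Answer: true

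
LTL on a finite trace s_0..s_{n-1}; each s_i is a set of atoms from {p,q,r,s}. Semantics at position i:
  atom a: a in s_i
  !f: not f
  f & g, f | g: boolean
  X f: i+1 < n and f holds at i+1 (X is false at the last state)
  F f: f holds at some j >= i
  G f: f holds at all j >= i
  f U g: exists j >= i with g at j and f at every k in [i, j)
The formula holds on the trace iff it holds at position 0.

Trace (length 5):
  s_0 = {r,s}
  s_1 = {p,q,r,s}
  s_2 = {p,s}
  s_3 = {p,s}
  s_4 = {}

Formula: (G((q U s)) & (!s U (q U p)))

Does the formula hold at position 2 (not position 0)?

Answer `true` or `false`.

Answer: false

Derivation:
s_0={r,s}: (G((q U s)) & (!s U (q U p)))=False G((q U s))=False (q U s)=True q=False s=True (!s U (q U p))=False !s=False (q U p)=False p=False
s_1={p,q,r,s}: (G((q U s)) & (!s U (q U p)))=False G((q U s))=False (q U s)=True q=True s=True (!s U (q U p))=True !s=False (q U p)=True p=True
s_2={p,s}: (G((q U s)) & (!s U (q U p)))=False G((q U s))=False (q U s)=True q=False s=True (!s U (q U p))=True !s=False (q U p)=True p=True
s_3={p,s}: (G((q U s)) & (!s U (q U p)))=False G((q U s))=False (q U s)=True q=False s=True (!s U (q U p))=True !s=False (q U p)=True p=True
s_4={}: (G((q U s)) & (!s U (q U p)))=False G((q U s))=False (q U s)=False q=False s=False (!s U (q U p))=False !s=True (q U p)=False p=False
Evaluating at position 2: result = False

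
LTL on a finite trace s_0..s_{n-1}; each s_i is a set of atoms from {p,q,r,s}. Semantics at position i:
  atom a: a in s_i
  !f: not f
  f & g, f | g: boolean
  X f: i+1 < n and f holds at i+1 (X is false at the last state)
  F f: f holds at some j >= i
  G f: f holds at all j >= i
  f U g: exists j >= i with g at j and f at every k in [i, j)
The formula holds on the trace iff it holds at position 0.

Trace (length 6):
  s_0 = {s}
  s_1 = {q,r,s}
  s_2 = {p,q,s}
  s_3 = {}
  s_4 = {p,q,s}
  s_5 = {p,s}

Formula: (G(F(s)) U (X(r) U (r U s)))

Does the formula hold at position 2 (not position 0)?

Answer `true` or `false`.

Answer: true

Derivation:
s_0={s}: (G(F(s)) U (X(r) U (r U s)))=True G(F(s))=True F(s)=True s=True (X(r) U (r U s))=True X(r)=True r=False (r U s)=True
s_1={q,r,s}: (G(F(s)) U (X(r) U (r U s)))=True G(F(s))=True F(s)=True s=True (X(r) U (r U s))=True X(r)=False r=True (r U s)=True
s_2={p,q,s}: (G(F(s)) U (X(r) U (r U s)))=True G(F(s))=True F(s)=True s=True (X(r) U (r U s))=True X(r)=False r=False (r U s)=True
s_3={}: (G(F(s)) U (X(r) U (r U s)))=True G(F(s))=True F(s)=True s=False (X(r) U (r U s))=False X(r)=False r=False (r U s)=False
s_4={p,q,s}: (G(F(s)) U (X(r) U (r U s)))=True G(F(s))=True F(s)=True s=True (X(r) U (r U s))=True X(r)=False r=False (r U s)=True
s_5={p,s}: (G(F(s)) U (X(r) U (r U s)))=True G(F(s))=True F(s)=True s=True (X(r) U (r U s))=True X(r)=False r=False (r U s)=True
Evaluating at position 2: result = True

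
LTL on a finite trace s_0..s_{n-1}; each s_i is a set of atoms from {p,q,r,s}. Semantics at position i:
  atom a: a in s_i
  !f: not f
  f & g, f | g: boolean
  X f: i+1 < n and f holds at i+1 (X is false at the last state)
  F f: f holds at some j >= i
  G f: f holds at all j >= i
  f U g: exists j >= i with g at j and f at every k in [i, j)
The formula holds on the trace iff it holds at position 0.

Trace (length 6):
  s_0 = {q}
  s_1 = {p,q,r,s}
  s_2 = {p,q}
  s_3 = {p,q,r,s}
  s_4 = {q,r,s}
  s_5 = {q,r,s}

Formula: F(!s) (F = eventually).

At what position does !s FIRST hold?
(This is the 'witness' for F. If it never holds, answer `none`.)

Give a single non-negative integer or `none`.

s_0={q}: !s=True s=False
s_1={p,q,r,s}: !s=False s=True
s_2={p,q}: !s=True s=False
s_3={p,q,r,s}: !s=False s=True
s_4={q,r,s}: !s=False s=True
s_5={q,r,s}: !s=False s=True
F(!s) holds; first witness at position 0.

Answer: 0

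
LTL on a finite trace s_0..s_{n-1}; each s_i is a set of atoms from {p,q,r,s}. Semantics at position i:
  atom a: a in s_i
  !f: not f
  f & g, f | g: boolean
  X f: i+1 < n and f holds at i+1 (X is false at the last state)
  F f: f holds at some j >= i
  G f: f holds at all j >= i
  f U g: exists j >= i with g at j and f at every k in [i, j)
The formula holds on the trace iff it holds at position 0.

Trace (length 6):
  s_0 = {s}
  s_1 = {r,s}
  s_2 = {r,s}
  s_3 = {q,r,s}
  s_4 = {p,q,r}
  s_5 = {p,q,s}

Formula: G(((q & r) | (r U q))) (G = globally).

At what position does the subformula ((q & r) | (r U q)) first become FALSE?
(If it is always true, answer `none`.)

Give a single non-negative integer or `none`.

Answer: 0

Derivation:
s_0={s}: ((q & r) | (r U q))=False (q & r)=False q=False r=False (r U q)=False
s_1={r,s}: ((q & r) | (r U q))=True (q & r)=False q=False r=True (r U q)=True
s_2={r,s}: ((q & r) | (r U q))=True (q & r)=False q=False r=True (r U q)=True
s_3={q,r,s}: ((q & r) | (r U q))=True (q & r)=True q=True r=True (r U q)=True
s_4={p,q,r}: ((q & r) | (r U q))=True (q & r)=True q=True r=True (r U q)=True
s_5={p,q,s}: ((q & r) | (r U q))=True (q & r)=False q=True r=False (r U q)=True
G(((q & r) | (r U q))) holds globally = False
First violation at position 0.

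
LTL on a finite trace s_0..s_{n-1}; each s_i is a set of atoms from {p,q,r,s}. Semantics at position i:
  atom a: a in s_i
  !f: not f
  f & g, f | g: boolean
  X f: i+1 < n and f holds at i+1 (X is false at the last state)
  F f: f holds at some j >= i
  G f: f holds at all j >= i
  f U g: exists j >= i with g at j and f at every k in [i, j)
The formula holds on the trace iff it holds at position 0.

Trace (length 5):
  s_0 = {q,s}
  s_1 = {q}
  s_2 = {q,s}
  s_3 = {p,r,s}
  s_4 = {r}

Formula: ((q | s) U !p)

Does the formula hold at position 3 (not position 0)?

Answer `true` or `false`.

s_0={q,s}: ((q | s) U !p)=True (q | s)=True q=True s=True !p=True p=False
s_1={q}: ((q | s) U !p)=True (q | s)=True q=True s=False !p=True p=False
s_2={q,s}: ((q | s) U !p)=True (q | s)=True q=True s=True !p=True p=False
s_3={p,r,s}: ((q | s) U !p)=True (q | s)=True q=False s=True !p=False p=True
s_4={r}: ((q | s) U !p)=True (q | s)=False q=False s=False !p=True p=False
Evaluating at position 3: result = True

Answer: true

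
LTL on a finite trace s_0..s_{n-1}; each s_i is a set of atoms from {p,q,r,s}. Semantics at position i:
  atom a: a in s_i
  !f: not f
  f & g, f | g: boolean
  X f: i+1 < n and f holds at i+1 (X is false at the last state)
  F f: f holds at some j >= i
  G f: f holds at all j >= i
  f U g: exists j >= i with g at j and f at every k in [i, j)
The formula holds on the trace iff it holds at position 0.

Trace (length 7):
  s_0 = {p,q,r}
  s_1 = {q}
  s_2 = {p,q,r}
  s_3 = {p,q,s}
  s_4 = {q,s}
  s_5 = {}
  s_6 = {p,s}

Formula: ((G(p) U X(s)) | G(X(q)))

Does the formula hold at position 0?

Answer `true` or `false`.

Answer: false

Derivation:
s_0={p,q,r}: ((G(p) U X(s)) | G(X(q)))=False (G(p) U X(s))=False G(p)=False p=True X(s)=False s=False G(X(q))=False X(q)=True q=True
s_1={q}: ((G(p) U X(s)) | G(X(q)))=False (G(p) U X(s))=False G(p)=False p=False X(s)=False s=False G(X(q))=False X(q)=True q=True
s_2={p,q,r}: ((G(p) U X(s)) | G(X(q)))=True (G(p) U X(s))=True G(p)=False p=True X(s)=True s=False G(X(q))=False X(q)=True q=True
s_3={p,q,s}: ((G(p) U X(s)) | G(X(q)))=True (G(p) U X(s))=True G(p)=False p=True X(s)=True s=True G(X(q))=False X(q)=True q=True
s_4={q,s}: ((G(p) U X(s)) | G(X(q)))=False (G(p) U X(s))=False G(p)=False p=False X(s)=False s=True G(X(q))=False X(q)=False q=True
s_5={}: ((G(p) U X(s)) | G(X(q)))=True (G(p) U X(s))=True G(p)=False p=False X(s)=True s=False G(X(q))=False X(q)=False q=False
s_6={p,s}: ((G(p) U X(s)) | G(X(q)))=False (G(p) U X(s))=False G(p)=True p=True X(s)=False s=True G(X(q))=False X(q)=False q=False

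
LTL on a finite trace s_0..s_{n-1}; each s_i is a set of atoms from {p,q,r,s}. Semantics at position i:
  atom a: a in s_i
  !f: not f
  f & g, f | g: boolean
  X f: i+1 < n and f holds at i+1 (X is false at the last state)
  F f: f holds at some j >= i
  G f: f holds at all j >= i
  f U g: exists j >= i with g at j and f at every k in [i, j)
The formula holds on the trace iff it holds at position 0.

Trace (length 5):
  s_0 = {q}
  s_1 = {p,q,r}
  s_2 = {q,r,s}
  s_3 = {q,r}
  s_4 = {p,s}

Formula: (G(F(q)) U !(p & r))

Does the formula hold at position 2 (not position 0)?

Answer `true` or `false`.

Answer: true

Derivation:
s_0={q}: (G(F(q)) U !(p & r))=True G(F(q))=False F(q)=True q=True !(p & r)=True (p & r)=False p=False r=False
s_1={p,q,r}: (G(F(q)) U !(p & r))=False G(F(q))=False F(q)=True q=True !(p & r)=False (p & r)=True p=True r=True
s_2={q,r,s}: (G(F(q)) U !(p & r))=True G(F(q))=False F(q)=True q=True !(p & r)=True (p & r)=False p=False r=True
s_3={q,r}: (G(F(q)) U !(p & r))=True G(F(q))=False F(q)=True q=True !(p & r)=True (p & r)=False p=False r=True
s_4={p,s}: (G(F(q)) U !(p & r))=True G(F(q))=False F(q)=False q=False !(p & r)=True (p & r)=False p=True r=False
Evaluating at position 2: result = True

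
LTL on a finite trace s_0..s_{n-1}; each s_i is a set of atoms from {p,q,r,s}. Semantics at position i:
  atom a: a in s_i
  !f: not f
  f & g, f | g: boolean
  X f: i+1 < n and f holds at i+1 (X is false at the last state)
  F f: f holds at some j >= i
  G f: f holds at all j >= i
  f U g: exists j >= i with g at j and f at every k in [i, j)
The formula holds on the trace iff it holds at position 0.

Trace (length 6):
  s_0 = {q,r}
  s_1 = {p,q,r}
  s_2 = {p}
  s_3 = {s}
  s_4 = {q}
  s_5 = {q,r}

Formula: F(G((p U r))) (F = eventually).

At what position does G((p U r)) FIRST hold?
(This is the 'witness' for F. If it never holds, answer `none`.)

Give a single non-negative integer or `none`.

Answer: 5

Derivation:
s_0={q,r}: G((p U r))=False (p U r)=True p=False r=True
s_1={p,q,r}: G((p U r))=False (p U r)=True p=True r=True
s_2={p}: G((p U r))=False (p U r)=False p=True r=False
s_3={s}: G((p U r))=False (p U r)=False p=False r=False
s_4={q}: G((p U r))=False (p U r)=False p=False r=False
s_5={q,r}: G((p U r))=True (p U r)=True p=False r=True
F(G((p U r))) holds; first witness at position 5.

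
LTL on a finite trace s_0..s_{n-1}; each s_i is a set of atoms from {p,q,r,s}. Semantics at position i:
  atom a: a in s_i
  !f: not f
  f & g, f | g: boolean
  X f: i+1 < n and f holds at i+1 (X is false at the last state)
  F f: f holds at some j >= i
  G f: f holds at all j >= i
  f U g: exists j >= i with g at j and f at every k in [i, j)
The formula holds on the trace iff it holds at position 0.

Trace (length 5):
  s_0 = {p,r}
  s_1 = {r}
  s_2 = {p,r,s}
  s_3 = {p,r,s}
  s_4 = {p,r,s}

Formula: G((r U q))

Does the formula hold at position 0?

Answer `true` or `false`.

s_0={p,r}: G((r U q))=False (r U q)=False r=True q=False
s_1={r}: G((r U q))=False (r U q)=False r=True q=False
s_2={p,r,s}: G((r U q))=False (r U q)=False r=True q=False
s_3={p,r,s}: G((r U q))=False (r U q)=False r=True q=False
s_4={p,r,s}: G((r U q))=False (r U q)=False r=True q=False

Answer: false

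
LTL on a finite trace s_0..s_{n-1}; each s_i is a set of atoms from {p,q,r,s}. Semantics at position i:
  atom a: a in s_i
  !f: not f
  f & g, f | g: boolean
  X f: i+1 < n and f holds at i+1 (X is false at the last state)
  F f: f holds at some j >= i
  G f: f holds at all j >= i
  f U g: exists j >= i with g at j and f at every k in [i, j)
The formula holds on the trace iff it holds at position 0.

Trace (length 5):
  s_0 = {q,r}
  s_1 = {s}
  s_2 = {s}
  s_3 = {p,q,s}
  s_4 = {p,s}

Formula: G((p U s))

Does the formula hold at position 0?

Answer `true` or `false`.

s_0={q,r}: G((p U s))=False (p U s)=False p=False s=False
s_1={s}: G((p U s))=True (p U s)=True p=False s=True
s_2={s}: G((p U s))=True (p U s)=True p=False s=True
s_3={p,q,s}: G((p U s))=True (p U s)=True p=True s=True
s_4={p,s}: G((p U s))=True (p U s)=True p=True s=True

Answer: false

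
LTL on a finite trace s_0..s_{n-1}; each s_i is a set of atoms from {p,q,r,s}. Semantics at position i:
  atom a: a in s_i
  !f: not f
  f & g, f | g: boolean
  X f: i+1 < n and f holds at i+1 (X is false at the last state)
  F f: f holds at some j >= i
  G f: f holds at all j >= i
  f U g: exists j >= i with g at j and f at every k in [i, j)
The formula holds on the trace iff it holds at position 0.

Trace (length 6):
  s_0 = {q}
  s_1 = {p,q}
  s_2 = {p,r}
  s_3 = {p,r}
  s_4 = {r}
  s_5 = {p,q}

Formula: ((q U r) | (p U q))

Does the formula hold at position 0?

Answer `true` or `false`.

Answer: true

Derivation:
s_0={q}: ((q U r) | (p U q))=True (q U r)=True q=True r=False (p U q)=True p=False
s_1={p,q}: ((q U r) | (p U q))=True (q U r)=True q=True r=False (p U q)=True p=True
s_2={p,r}: ((q U r) | (p U q))=True (q U r)=True q=False r=True (p U q)=False p=True
s_3={p,r}: ((q U r) | (p U q))=True (q U r)=True q=False r=True (p U q)=False p=True
s_4={r}: ((q U r) | (p U q))=True (q U r)=True q=False r=True (p U q)=False p=False
s_5={p,q}: ((q U r) | (p U q))=True (q U r)=False q=True r=False (p U q)=True p=True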